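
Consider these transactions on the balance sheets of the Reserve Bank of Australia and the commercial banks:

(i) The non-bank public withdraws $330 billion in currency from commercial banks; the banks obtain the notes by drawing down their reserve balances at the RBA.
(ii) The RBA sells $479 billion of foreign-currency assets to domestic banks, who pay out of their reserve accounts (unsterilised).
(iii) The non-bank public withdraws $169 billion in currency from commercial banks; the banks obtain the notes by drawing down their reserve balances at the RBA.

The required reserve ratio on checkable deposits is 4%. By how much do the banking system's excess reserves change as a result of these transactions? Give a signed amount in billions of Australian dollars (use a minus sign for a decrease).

-$958.04 billion

Currency withdrawal $330 billion: reserves −$330B, deposits −$330B.
FX sale $479 billion: reserves −$479B, deposits 0.
Currency withdrawal $169 billion: reserves −$169B, deposits −$169B.
Totals: Δreserves = −$978B, Δdeposits = −$499B.
Δrequired reserves = 4% × −$499B = −$19.96B.
Δexcess reserves = Δreserves − Δrequired = −$978B − (−$19.96B) = -$958.04 billion.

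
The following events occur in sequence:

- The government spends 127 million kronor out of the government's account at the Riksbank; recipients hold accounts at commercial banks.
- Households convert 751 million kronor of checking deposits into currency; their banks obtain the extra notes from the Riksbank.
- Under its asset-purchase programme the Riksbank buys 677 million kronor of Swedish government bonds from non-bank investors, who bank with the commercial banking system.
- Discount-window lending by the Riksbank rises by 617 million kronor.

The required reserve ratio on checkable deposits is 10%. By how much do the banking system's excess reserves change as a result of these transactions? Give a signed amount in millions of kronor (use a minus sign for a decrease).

+664.7 million

Government spending 127 million kronor: reserves +127M, deposits +127M.
Currency withdrawal 751 million kronor: reserves −751M, deposits −751M.
Asset purchase (from non-banks) 677 million kronor: reserves +677M, deposits +677M.
Discount-window loan 617 million kronor: reserves +617M, deposits 0.
Totals: Δreserves = +670M, Δdeposits = +53M.
Δrequired reserves = 10% × +53M = +5.3M.
Δexcess reserves = Δreserves − Δrequired = +670M − (+5.3M) = +664.7 million.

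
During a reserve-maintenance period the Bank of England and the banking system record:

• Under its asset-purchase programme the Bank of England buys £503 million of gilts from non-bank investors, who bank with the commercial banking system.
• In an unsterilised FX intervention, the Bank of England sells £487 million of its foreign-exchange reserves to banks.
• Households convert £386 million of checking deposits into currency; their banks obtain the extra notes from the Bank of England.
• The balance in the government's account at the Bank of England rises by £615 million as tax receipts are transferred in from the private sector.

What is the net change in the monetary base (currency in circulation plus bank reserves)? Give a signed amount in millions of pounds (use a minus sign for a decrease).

-£599 million

Asset purchase (from non-banks) £503 million: Bank of England balance sheet expands → +£503M.
FX sale £487 million: Bank of England balance sheet contracts → −£487M.
Currency withdrawal £386 million: just a shift between currency and reserves — both are base money → 0.
Government account inflow £615 million: reserves shift to a non-base liability → −£615M.
Net: 503 − 487 + 0 − 615 = -£599 million.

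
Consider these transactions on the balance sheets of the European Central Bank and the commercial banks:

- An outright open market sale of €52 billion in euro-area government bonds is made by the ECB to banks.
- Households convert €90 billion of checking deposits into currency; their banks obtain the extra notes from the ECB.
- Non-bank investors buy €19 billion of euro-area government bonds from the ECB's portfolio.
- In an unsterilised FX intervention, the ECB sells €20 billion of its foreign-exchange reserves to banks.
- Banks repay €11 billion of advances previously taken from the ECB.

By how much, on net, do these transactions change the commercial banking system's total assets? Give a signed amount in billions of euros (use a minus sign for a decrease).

ECB balance sheet:
  Assets:      Securities −€71B, Loans to banks −€11B, Foreign assets −€20B
  Liabilities: Bank reserves −€192B, Currency in circulation +€90B
Commercial banking system:
  Assets:      Reserves at CB −€192B, Securities +€52B, Foreign assets +€20B
  Liabilities: Checkable deposits −€109B, Borrowings from CB −€11B
Change in total bank assets = -€120 billion.

-€120 billion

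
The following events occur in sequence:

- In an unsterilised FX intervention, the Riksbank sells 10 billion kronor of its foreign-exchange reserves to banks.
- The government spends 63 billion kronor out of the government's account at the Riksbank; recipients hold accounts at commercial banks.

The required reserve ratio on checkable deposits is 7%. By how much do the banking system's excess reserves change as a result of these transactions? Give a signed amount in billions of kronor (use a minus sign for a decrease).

FX sale 10 billion kronor: reserves −10B, deposits 0.
Government spending 63 billion kronor: reserves +63B, deposits +63B.
Totals: Δreserves = +53B, Δdeposits = +63B.
Δrequired reserves = 7% × +63B = +4.41B.
Δexcess reserves = Δreserves − Δrequired = +53B − (+4.41B) = +48.59 billion.

+48.59 billion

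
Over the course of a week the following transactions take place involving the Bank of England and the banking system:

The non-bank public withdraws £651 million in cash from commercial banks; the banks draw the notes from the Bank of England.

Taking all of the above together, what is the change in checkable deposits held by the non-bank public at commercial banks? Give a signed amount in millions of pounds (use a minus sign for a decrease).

-£651 million

Currency withdrawal £651 million: non-bank counterparties' bank balances fall → −£651M.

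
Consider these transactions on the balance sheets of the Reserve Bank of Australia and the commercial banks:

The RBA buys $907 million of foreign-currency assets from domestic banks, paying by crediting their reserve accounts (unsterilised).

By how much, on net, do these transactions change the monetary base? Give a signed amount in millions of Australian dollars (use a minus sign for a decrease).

+$907 million

FX purchase $907 million: RBA balance sheet expands → +$907M.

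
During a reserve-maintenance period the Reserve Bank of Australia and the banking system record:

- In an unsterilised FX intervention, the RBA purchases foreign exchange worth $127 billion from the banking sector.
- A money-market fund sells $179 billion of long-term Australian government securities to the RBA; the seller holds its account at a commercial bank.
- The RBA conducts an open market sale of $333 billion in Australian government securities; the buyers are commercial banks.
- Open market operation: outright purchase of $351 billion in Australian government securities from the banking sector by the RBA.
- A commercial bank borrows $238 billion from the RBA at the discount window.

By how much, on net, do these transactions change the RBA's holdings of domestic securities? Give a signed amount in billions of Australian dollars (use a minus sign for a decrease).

RBA balance sheet:
  Assets:      Securities +$197B, Loans to banks +$238B, Foreign assets +$127B
  Liabilities: Bank reserves +$562B
Commercial banking system:
  Assets:      Reserves at CB +$562B, Securities −$18B, Foreign assets −$127B
  Liabilities: Checkable deposits +$179B, Borrowings from CB +$238B
So the change in the RBA's holdings of domestic securities is +$197 billion.

+$197 billion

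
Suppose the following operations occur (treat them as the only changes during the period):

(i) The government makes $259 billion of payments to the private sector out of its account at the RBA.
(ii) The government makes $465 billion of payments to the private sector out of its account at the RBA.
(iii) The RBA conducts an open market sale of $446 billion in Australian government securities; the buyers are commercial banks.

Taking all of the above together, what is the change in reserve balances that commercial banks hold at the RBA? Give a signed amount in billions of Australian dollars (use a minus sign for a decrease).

RBA balance sheet:
  Assets:      Securities −$446B
  Liabilities: Bank reserves +$278B, Government deposits −$724B
So the change in reserve balances that commercial banks hold at the RBA is +$278 billion.

+$278 billion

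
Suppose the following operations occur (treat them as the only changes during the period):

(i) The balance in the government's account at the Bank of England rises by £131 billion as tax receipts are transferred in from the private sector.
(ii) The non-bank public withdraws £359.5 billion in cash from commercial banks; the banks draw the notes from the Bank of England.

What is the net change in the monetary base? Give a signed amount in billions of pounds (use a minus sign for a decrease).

-£131 billion

Government account inflow £131 billion: reserves shift to a non-base liability → −£131B.
Currency withdrawal £359.5 billion: just a shift between currency and reserves — both are base money → 0.
Net: −131 + 0 = -£131 billion.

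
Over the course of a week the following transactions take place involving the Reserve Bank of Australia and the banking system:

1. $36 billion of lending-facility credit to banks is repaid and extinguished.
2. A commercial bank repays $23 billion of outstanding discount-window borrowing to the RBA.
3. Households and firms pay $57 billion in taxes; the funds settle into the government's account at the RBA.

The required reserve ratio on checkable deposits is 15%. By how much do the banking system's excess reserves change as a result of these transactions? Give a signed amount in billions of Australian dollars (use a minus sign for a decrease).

-$107.45 billion

Discount-window repayment $36 billion: reserves −$36B, deposits 0.
Discount-window repayment $23 billion: reserves −$23B, deposits 0.
Government account inflow $57 billion: reserves −$57B, deposits −$57B.
Totals: Δreserves = −$116B, Δdeposits = −$57B.
Δrequired reserves = 15% × −$57B = −$8.55B.
Δexcess reserves = Δreserves − Δrequired = −$116B − (−$8.55B) = -$107.45 billion.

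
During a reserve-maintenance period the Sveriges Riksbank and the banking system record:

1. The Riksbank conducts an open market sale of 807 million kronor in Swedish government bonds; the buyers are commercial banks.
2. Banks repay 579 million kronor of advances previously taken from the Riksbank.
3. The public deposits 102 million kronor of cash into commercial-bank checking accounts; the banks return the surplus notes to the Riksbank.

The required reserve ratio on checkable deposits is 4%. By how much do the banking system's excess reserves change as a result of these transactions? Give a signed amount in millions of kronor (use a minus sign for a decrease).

OMO sale (to banks) 807 million kronor: reserves −807M, deposits 0.
Discount-window repayment 579 million kronor: reserves −579M, deposits 0.
Currency deposit 102 million kronor: reserves +102M, deposits +102M.
Totals: Δreserves = −1284M, Δdeposits = +102M.
Δrequired reserves = 4% × +102M = +4.08M.
Δexcess reserves = Δreserves − Δrequired = −1284M − (+4.08M) = -1288.08 million.

-1288.08 million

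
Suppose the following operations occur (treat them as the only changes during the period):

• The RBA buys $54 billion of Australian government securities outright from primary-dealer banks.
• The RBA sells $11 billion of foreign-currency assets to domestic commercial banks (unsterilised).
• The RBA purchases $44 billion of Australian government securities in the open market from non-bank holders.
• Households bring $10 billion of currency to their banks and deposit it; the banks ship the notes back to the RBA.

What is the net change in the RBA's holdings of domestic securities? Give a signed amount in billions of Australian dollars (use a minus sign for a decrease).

+$98 billion

OMO purchase (from banks) $54 billion: securities added to the RBA's portfolio → +$54B.
FX sale $11 billion: the RBA's securities portfolio is untouched → 0.
Asset purchase (from non-banks) $44 billion: securities added to the RBA's portfolio → +$44B.
Currency deposit $10 billion: the RBA's securities portfolio is untouched → 0.
Net: 54 + 0 + 44 + 0 = +$98 billion.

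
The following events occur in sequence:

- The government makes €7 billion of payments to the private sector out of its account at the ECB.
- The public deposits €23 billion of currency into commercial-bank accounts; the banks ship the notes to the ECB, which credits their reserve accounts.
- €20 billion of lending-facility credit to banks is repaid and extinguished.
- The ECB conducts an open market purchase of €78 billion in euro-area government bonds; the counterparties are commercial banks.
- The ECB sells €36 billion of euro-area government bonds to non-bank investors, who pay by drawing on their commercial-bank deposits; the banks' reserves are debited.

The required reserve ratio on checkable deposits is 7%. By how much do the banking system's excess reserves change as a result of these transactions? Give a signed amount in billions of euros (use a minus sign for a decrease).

+€52.42 billion

Government spending €7 billion: reserves +€7B, deposits +€7B.
Currency deposit €23 billion: reserves +€23B, deposits +€23B.
Discount-window repayment €20 billion: reserves −€20B, deposits 0.
OMO purchase (from banks) €78 billion: reserves +€78B, deposits 0.
Asset sale (to non-banks) €36 billion: reserves −€36B, deposits −€36B.
Totals: Δreserves = +€52B, Δdeposits = −€6B.
Δrequired reserves = 7% × −€6B = −€0.42B.
Δexcess reserves = Δreserves − Δrequired = +€52B − (−€0.42B) = +€52.42 billion.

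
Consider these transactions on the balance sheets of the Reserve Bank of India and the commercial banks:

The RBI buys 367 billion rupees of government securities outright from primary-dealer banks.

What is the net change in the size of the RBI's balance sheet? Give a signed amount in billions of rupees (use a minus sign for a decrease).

+367 billion

OMO purchase (from banks) 367 billion rupees: an RBI asset is acquired → +367B.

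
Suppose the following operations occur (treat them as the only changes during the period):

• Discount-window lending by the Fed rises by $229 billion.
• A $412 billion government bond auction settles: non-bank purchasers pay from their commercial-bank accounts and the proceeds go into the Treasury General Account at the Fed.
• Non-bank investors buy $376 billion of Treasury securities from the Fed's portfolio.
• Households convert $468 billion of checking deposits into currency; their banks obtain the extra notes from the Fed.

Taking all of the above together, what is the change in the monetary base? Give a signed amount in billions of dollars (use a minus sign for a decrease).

Discount-window loan $229 billion: Fed balance sheet expands → +$229B.
Government account inflow $412 billion: reserves shift to a non-base liability → −$412B.
Asset sale (to non-banks) $376 billion: Fed balance sheet contracts → −$376B.
Currency withdrawal $468 billion: just a shift between currency and reserves — both are base money → 0.
Net: 229 − 412 − 376 + 0 = -$559 billion.

-$559 billion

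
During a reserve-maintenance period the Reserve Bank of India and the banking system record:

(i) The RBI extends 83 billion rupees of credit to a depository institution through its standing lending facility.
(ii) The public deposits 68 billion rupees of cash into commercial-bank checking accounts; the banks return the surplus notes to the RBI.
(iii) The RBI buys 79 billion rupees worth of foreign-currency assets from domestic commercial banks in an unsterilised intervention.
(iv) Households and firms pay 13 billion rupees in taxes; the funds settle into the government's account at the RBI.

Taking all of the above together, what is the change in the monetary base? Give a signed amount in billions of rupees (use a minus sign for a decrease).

Discount-window loan 83 billion rupees: RBI balance sheet expands → +83B.
Currency deposit 68 billion rupees: just a shift between currency and reserves — both are base money → 0.
FX purchase 79 billion rupees: RBI balance sheet expands → +79B.
Government account inflow 13 billion rupees: reserves shift to a non-base liability → −13B.
Net: 83 + 0 + 79 − 13 = +149 billion.

+149 billion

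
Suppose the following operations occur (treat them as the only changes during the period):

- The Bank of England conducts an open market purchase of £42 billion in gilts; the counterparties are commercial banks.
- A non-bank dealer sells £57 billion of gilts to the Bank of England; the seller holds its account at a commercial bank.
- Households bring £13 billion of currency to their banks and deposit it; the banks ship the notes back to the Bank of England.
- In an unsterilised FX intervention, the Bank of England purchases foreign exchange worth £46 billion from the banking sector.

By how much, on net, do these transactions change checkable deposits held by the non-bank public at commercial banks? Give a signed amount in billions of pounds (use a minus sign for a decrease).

OMO purchase (from banks) £42 billion: the counterparty is a bank, so public deposits are unchanged → 0.
Asset purchase (from non-banks) £57 billion: non-bank counterparties' bank balances rise → +£57B.
Currency deposit £13 billion: non-bank counterparties' bank balances rise → +£13B.
FX purchase £46 billion: the counterparty is a bank, so public deposits are unchanged → 0.
Net: 0 + 57 + 13 + 0 = +£70 billion.

+£70 billion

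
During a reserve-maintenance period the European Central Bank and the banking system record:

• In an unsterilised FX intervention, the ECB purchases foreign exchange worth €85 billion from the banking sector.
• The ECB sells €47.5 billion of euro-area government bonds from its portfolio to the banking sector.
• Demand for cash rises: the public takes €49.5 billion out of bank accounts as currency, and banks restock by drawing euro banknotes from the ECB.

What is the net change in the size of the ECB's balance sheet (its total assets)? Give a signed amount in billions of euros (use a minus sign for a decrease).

+€37.5 billion

FX purchase €85 billion: an ECB asset is acquired → +€85B.
OMO sale (to banks) €47.5 billion: an ECB asset is shed → −€47.5B.
Currency withdrawal €49.5 billion: only the composition of liabilities changes → 0.
Net: 85 − 47.5 + 0 = +€37.5 billion.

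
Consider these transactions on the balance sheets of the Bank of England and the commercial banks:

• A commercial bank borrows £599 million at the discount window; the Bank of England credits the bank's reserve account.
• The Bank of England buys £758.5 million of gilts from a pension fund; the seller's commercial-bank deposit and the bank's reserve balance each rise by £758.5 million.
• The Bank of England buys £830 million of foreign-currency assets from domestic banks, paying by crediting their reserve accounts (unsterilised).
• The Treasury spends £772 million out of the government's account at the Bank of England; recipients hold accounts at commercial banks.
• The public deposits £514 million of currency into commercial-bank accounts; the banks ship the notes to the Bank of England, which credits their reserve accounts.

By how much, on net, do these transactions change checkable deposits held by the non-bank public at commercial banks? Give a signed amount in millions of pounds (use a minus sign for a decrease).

Bank of England balance sheet:
  Assets:      Securities +£758.5M, Loans to banks +£599M, Foreign assets +£830M
  Liabilities: Bank reserves +£3473.5M, Currency in circulation −£514M, Government deposits −£772M
Commercial banking system:
  Assets:      Reserves at CB +£3473.5M, Foreign assets −£830M
  Liabilities: Checkable deposits +£2044.5M, Borrowings from CB +£599M
So the change in checkable deposits held by the non-bank public at commercial banks is +£2044.5 million.

+£2044.5 million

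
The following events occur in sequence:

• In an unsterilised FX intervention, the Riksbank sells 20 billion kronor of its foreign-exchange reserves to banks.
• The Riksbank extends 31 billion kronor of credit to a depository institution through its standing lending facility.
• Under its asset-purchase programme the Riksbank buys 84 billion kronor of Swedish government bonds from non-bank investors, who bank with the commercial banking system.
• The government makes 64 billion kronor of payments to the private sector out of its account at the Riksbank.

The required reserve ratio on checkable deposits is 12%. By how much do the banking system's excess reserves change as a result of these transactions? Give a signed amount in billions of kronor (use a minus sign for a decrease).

FX sale 20 billion kronor: reserves −20B, deposits 0.
Discount-window loan 31 billion kronor: reserves +31B, deposits 0.
Asset purchase (from non-banks) 84 billion kronor: reserves +84B, deposits +84B.
Government spending 64 billion kronor: reserves +64B, deposits +64B.
Totals: Δreserves = +159B, Δdeposits = +148B.
Δrequired reserves = 12% × +148B = +17.76B.
Δexcess reserves = Δreserves − Δrequired = +159B − (+17.76B) = +141.24 billion.

+141.24 billion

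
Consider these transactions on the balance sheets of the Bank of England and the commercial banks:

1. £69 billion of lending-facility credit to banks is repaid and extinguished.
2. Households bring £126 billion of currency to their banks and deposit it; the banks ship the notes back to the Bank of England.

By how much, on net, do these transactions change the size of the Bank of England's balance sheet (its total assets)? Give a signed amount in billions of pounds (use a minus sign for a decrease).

Discount-window repayment £69 billion: a Bank of England asset is shed → −£69B.
Currency deposit £126 billion: only the composition of liabilities changes → 0.
Net: −69 + 0 = -£69 billion.

-£69 billion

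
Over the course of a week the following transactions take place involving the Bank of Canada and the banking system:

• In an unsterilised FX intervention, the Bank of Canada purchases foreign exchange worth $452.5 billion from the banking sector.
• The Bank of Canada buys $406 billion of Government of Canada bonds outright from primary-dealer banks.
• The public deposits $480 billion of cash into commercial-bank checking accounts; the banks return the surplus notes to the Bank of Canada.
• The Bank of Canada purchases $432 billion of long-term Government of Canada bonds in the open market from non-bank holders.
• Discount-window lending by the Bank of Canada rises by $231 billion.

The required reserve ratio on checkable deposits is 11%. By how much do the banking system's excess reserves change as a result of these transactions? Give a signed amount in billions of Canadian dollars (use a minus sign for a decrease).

FX purchase $452.5 billion: reserves +$452.5B, deposits 0.
OMO purchase (from banks) $406 billion: reserves +$406B, deposits 0.
Currency deposit $480 billion: reserves +$480B, deposits +$480B.
Asset purchase (from non-banks) $432 billion: reserves +$432B, deposits +$432B.
Discount-window loan $231 billion: reserves +$231B, deposits 0.
Totals: Δreserves = +$2001.5B, Δdeposits = +$912B.
Δrequired reserves = 11% × +$912B = +$100.32B.
Δexcess reserves = Δreserves − Δrequired = +$2001.5B − (+$100.32B) = +$1901.18 billion.

+$1901.18 billion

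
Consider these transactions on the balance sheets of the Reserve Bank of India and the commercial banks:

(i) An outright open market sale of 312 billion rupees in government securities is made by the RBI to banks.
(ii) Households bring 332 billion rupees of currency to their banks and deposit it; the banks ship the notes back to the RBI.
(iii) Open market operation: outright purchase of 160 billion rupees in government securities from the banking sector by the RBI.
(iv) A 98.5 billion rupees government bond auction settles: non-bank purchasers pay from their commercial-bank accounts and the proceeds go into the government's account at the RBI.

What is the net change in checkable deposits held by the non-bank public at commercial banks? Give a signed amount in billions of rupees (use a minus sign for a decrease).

OMO sale (to banks) 312 billion rupees: the counterparty is a bank, so public deposits are unchanged → 0.
Currency deposit 332 billion rupees: non-bank counterparties' bank balances rise → +332B.
OMO purchase (from banks) 160 billion rupees: the counterparty is a bank, so public deposits are unchanged → 0.
Government account inflow 98.5 billion rupees: non-bank counterparties' bank balances fall → −98.5B.
Net: 0 + 332 + 0 − 98.5 = +233.5 billion.

+233.5 billion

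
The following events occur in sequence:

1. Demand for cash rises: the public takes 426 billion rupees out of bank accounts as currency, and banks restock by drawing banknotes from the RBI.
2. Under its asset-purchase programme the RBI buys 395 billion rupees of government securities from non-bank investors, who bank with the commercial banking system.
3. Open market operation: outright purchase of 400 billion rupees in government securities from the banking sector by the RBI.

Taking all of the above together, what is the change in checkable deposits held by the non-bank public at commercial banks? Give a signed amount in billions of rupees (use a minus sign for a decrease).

RBI balance sheet:
  Assets:      Securities +795B
  Liabilities: Bank reserves +369B, Currency in circulation +426B
Commercial banking system:
  Assets:      Reserves at CB +369B, Securities −400B
  Liabilities: Checkable deposits −31B
So the change in checkable deposits held by the non-bank public at commercial banks is -31 billion.

-31 billion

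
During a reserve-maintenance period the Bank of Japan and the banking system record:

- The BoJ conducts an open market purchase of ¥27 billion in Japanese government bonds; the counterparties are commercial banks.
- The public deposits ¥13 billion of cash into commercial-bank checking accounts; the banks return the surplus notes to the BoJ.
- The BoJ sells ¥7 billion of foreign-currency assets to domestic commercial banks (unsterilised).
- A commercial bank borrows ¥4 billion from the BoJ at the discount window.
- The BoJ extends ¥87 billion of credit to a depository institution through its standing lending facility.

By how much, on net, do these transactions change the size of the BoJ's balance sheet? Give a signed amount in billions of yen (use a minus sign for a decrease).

+¥111 billion

OMO purchase (from banks) ¥27 billion: a BoJ asset is acquired → +¥27B.
Currency deposit ¥13 billion: only the composition of liabilities changes → 0.
FX sale ¥7 billion: a BoJ asset is shed → −¥7B.
Discount-window loan ¥4 billion: a BoJ asset is acquired → +¥4B.
Discount-window loan ¥87 billion: a BoJ asset is acquired → +¥87B.
Net: 27 + 0 − 7 + 4 + 87 = +¥111 billion.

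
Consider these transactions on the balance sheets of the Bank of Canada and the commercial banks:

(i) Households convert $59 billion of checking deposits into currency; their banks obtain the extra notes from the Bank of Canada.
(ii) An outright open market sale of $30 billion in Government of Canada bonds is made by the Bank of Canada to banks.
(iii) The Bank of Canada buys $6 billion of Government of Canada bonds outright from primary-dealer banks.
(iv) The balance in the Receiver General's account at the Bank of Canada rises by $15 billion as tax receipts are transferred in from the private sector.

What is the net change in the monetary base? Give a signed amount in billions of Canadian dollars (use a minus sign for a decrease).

-$39 billion

Bank of Canada balance sheet:
  Assets:      Securities −$24B
  Liabilities: Bank reserves −$98B, Currency in circulation +$59B, Government deposits +$15B
Commercial banking system:
  Assets:      Reserves at CB −$98B, Securities +$24B
  Liabilities: Checkable deposits −$74B
Monetary base = currency + reserves: +$59B + (−$98B) = -$39 billion.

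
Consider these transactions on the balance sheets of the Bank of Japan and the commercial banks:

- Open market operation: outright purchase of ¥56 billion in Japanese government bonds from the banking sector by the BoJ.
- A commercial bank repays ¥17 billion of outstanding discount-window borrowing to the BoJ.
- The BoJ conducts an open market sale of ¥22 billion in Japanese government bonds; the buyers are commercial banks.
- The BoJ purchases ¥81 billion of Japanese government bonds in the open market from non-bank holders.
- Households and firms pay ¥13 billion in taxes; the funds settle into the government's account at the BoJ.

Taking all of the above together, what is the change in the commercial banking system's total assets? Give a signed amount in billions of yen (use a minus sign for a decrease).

+¥51 billion

BoJ balance sheet:
  Assets:      Securities +¥115B, Loans to banks −¥17B
  Liabilities: Bank reserves +¥85B, Government deposits +¥13B
Commercial banking system:
  Assets:      Reserves at CB +¥85B, Securities −¥34B
  Liabilities: Checkable deposits +¥68B, Borrowings from CB −¥17B
Change in total bank assets = +¥51 billion.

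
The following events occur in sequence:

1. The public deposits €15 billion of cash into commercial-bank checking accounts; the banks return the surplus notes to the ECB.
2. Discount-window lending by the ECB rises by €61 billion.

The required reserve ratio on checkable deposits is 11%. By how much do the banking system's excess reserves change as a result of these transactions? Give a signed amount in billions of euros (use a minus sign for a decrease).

+€74.35 billion

Currency deposit €15 billion: reserves +€15B, deposits +€15B.
Discount-window loan €61 billion: reserves +€61B, deposits 0.
Totals: Δreserves = +€76B, Δdeposits = +€15B.
Δrequired reserves = 11% × +€15B = +€1.65B.
Δexcess reserves = Δreserves − Δrequired = +€76B − (+€1.65B) = +€74.35 billion.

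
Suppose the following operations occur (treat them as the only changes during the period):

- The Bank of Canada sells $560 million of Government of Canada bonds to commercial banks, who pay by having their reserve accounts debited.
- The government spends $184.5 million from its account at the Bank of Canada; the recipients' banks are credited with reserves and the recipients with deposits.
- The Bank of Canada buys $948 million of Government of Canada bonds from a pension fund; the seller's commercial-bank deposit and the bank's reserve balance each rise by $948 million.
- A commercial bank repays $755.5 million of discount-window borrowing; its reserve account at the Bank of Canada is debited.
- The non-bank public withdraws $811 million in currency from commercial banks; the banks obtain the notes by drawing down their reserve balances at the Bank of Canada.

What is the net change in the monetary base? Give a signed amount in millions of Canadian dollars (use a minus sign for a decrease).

OMO sale (to banks) $560 million: Bank of Canada balance sheet contracts → −$560M.
Government spending $184.5 million: a non-base liability converts back to reserves → +$184.5M.
Asset purchase (from non-banks) $948 million: Bank of Canada balance sheet expands → +$948M.
Discount-window repayment $755.5 million: Bank of Canada balance sheet contracts → −$755.5M.
Currency withdrawal $811 million: just a shift between currency and reserves — both are base money → 0.
Net: −560 + 184.5 + 948 − 755.5 + 0 = -$183 million.

-$183 million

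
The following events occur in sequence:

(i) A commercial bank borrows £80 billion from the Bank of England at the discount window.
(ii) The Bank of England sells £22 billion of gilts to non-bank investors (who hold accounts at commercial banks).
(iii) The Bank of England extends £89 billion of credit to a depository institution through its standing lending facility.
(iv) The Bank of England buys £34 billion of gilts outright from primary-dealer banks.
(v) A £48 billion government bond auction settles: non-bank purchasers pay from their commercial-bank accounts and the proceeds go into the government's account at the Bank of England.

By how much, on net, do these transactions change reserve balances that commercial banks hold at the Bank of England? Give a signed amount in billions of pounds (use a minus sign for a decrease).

Bank of England balance sheet:
  Assets:      Securities +£12B, Loans to banks +£169B
  Liabilities: Bank reserves +£133B, Government deposits +£48B
Commercial banking system:
  Assets:      Reserves at CB +£133B, Securities −£34B
  Liabilities: Checkable deposits −£70B, Borrowings from CB +£169B
So the change in reserve balances that commercial banks hold at the Bank of England is +£133 billion.

+£133 billion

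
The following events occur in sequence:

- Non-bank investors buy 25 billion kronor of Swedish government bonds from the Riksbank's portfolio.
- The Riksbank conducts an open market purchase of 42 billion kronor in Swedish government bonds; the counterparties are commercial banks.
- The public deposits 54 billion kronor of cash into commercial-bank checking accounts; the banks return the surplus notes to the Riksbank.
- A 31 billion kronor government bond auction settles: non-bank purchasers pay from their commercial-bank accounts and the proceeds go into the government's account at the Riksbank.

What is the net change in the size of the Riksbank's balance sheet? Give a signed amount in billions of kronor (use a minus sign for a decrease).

+17 billion

Asset sale (to non-banks) 25 billion kronor: a Riksbank asset is shed → −25B.
OMO purchase (from banks) 42 billion kronor: a Riksbank asset is acquired → +42B.
Currency deposit 54 billion kronor: only the composition of liabilities changes → 0.
Government account inflow 31 billion kronor: only the composition of liabilities changes → 0.
Net: −25 + 42 + 0 + 0 = +17 billion.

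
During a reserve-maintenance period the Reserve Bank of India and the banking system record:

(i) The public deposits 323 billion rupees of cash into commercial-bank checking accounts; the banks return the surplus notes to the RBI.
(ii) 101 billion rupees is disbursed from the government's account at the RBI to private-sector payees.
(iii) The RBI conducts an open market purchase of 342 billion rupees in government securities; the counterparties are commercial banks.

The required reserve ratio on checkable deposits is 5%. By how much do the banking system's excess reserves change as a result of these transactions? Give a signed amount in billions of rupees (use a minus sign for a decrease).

+744.8 billion

Currency deposit 323 billion rupees: reserves +323B, deposits +323B.
Government spending 101 billion rupees: reserves +101B, deposits +101B.
OMO purchase (from banks) 342 billion rupees: reserves +342B, deposits 0.
Totals: Δreserves = +766B, Δdeposits = +424B.
Δrequired reserves = 5% × +424B = +21.2B.
Δexcess reserves = Δreserves − Δrequired = +766B − (+21.2B) = +744.8 billion.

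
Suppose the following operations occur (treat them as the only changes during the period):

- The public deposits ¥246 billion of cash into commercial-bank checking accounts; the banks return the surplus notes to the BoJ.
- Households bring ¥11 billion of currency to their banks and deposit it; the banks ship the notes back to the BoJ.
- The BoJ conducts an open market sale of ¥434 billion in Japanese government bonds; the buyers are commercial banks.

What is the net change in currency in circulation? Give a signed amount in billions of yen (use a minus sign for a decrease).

-¥257 billion

BoJ balance sheet:
  Assets:      Securities −¥434B
  Liabilities: Bank reserves −¥177B, Currency in circulation −¥257B
So the change in currency in circulation is -¥257 billion.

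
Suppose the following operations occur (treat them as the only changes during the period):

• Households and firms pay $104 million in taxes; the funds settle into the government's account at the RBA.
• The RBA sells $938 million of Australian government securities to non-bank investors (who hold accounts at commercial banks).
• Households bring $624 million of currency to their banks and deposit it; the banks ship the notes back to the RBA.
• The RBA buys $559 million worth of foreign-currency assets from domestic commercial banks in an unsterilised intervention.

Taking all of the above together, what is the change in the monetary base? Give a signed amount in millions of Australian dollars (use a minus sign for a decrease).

-$483 million

Government account inflow $104 million: reserves shift to a non-base liability → −$104M.
Asset sale (to non-banks) $938 million: RBA balance sheet contracts → −$938M.
Currency deposit $624 million: just a shift between currency and reserves — both are base money → 0.
FX purchase $559 million: RBA balance sheet expands → +$559M.
Net: −104 − 938 + 0 + 559 = -$483 million.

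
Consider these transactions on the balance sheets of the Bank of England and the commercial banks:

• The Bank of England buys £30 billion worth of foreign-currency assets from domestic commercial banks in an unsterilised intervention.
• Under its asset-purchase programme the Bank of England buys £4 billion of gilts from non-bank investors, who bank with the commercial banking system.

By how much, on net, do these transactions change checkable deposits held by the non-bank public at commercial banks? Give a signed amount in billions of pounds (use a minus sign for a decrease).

+£4 billion

Bank of England balance sheet:
  Assets:      Securities +£4B, Foreign assets +£30B
  Liabilities: Bank reserves +£34B
Commercial banking system:
  Assets:      Reserves at CB +£34B, Foreign assets −£30B
  Liabilities: Checkable deposits +£4B
So the change in checkable deposits held by the non-bank public at commercial banks is +£4 billion.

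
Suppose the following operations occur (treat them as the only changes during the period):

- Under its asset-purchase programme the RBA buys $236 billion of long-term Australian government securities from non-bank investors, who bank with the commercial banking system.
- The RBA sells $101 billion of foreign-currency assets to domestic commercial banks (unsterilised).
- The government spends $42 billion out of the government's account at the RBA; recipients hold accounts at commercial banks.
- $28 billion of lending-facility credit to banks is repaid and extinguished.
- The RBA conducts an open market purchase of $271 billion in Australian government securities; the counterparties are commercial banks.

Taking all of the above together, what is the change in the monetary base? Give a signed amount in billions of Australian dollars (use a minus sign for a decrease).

RBA balance sheet:
  Assets:      Securities +$507B, Loans to banks −$28B, Foreign assets −$101B
  Liabilities: Bank reserves +$420B, Government deposits −$42B
Commercial banking system:
  Assets:      Reserves at CB +$420B, Securities −$271B, Foreign assets +$101B
  Liabilities: Checkable deposits +$278B, Borrowings from CB −$28B
Monetary base = currency + reserves: 0 + (+$420B) = +$420 billion.

+$420 billion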